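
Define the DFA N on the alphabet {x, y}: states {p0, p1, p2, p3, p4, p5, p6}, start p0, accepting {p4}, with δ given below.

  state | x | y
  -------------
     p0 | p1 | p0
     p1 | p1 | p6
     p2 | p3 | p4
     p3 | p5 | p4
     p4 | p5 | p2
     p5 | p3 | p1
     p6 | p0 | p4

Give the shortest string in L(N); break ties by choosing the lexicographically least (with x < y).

xyy

A breadth-first search from p0 reaches an accepting state first via the path p0 → p1 → p6 → p4 on input xyy.
No string of length < 3 is accepted (BFS exhausts all shorter strings without reaching an accepting state), and xyy is the lexicographically least accepting string of length 3.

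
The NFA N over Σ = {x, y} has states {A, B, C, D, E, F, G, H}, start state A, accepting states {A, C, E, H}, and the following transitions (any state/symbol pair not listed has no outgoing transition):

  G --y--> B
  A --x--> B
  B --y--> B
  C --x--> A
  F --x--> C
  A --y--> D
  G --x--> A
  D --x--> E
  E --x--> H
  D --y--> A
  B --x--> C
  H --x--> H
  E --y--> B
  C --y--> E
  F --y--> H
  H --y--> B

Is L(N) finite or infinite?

infinite

State B is reachable from the start and can reach an accepting state, and it lies on the cycle B → B.
Traversing that cycle any number of times yields accepted strings of unbounded length, so the language is infinite.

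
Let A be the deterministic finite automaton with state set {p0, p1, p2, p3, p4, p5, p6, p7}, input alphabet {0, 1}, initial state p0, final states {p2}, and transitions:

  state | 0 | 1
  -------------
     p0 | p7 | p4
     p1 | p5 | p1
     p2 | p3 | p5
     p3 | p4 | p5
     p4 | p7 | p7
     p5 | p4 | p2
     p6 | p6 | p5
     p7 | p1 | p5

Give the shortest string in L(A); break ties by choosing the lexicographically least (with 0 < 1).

011

A breadth-first search from p0 reaches an accepting state first via the path p0 → p7 → p5 → p2 on input 011.
No string of length < 3 is accepted (BFS exhausts all shorter strings without reaching an accepting state), and 011 is the lexicographically least accepting string of length 3.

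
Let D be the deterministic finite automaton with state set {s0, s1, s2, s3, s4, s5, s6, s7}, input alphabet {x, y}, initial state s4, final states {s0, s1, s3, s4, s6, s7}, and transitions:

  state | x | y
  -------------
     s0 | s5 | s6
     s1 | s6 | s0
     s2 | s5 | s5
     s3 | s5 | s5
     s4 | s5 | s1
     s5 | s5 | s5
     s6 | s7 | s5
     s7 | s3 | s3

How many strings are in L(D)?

The useful subgraph on states {s0, s1, s3, s4, s6, s7} is acyclic, so L(D) is finite; the longest accepting path visits 6 useful states, giving maximum string length 5.
Counting accepting paths from s4 by length: 1 of length 0, 1 of length 1, 2 of length 2, 2 of length 3, 3 of length 4, 2 of length 5. Total 11.

11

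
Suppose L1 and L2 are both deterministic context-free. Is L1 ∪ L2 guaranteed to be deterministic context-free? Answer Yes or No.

No

{aⁿbⁿ : n≥0} and {aⁿb²ⁿ : n≥0} are each accepted by a deterministic PDA (push the a's; pop one per b, respectively one per two b's), but their union U is not. Suppose a DPDA M accepted U. Being deterministic, M has a single run on aⁿb²ⁿ, and since aⁿbⁿ ∈ U that run passes through an accepting configuration right after consuming the prefix aⁿbⁿ and then goes on to accept again after n more b's. Build an ordinary (nondeterministic) PDA M′ that simulates M on a's and b's and, at any moment when M is in an accepting state, may switch to a second mode in which it reads only c's, feeding each c to M as a b; M′ accepts when M does. Then M′ accepts aⁱbʲcᵏ (k≥1) exactly when both aⁱbʲ ∈ U and aⁱbʲ⁺ᵏ ∈ U, and checking the four cases (i=j or j=2i, combined with j+k=i or j+k=2i) leaves only i=j=k: so L(M′) ∩ a*b*c⁺ = {aⁿbⁿcⁿ : n≥1} would be context-free, which it is not (pumping lemma) — contradiction. (The union is an unambiguous CFL; it is determinism, not unambiguity, that fails.)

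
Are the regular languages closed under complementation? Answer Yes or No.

Yes

Take a complete DFA for L and swap accepting and non-accepting states; the resulting DFA accepts exactly Σ* \ L.
So the regular languages are closed under complement.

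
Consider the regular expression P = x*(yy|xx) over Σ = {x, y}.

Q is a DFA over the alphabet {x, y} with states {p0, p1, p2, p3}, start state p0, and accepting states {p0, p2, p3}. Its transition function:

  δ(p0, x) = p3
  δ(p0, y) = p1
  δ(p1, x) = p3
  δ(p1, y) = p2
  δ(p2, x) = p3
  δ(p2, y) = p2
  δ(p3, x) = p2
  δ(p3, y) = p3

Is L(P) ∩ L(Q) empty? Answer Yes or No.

The string xx is accepted by both P and Q.
Hence L(P) ∩ L(Q) ≠ ∅.

No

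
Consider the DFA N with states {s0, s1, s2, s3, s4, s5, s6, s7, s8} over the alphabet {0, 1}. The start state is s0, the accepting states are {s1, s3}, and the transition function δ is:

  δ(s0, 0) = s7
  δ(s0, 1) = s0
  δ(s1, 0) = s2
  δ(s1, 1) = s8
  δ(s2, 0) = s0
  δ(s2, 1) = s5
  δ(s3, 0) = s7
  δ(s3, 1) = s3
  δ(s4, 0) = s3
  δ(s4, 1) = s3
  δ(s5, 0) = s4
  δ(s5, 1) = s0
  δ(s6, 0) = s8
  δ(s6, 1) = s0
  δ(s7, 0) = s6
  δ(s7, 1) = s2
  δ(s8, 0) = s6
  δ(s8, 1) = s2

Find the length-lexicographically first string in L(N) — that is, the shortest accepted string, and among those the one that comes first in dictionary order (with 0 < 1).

01100

A breadth-first search from s0 reaches an accepting state first via the path s0 → s7 → s2 → s5 → s4 → s3 on input 01100.
No string of length < 5 is accepted (BFS exhausts all shorter strings without reaching an accepting state), and 01100 is the lexicographically least accepting string of length 5.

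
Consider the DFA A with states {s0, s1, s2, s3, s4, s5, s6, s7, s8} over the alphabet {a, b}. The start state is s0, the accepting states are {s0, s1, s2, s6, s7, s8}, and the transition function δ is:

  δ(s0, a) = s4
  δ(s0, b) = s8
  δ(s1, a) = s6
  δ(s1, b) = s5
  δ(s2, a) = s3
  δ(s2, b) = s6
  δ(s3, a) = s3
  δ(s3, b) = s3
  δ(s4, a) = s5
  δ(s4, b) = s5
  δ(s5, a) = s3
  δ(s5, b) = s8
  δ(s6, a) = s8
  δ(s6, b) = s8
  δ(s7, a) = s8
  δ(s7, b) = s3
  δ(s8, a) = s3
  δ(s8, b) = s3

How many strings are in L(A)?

4

The useful subgraph on states {s0, s4, s5, s8} is acyclic, so L(A) is finite; the longest accepting path visits 4 useful states, giving maximum string length 3.
Counting accepting paths from s0 by length: 1 of length 0, 1 of length 1, 2 of length 3. Total 4.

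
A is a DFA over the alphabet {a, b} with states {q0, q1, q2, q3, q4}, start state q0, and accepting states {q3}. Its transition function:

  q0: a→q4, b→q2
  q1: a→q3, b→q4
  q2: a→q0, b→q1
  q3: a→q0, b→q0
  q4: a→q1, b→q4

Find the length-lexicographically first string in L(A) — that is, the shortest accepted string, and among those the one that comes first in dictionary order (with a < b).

A breadth-first search from q0 reaches an accepting state first via the path q0 → q4 → q1 → q3 on input aaa.
No string of length < 3 is accepted (BFS exhausts all shorter strings without reaching an accepting state), and aaa is the lexicographically least accepting string of length 3.

aaa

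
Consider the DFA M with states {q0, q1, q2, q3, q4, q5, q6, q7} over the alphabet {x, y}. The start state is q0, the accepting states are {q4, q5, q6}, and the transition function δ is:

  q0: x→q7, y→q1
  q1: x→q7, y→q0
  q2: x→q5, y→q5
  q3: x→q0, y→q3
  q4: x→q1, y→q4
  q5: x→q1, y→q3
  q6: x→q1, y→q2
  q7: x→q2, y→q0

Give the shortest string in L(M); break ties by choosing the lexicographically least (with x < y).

A breadth-first search from q0 reaches an accepting state first via the path q0 → q7 → q2 → q5 on input xxx.
No string of length < 3 is accepted (BFS exhausts all shorter strings without reaching an accepting state), and xxx is the lexicographically least accepting string of length 3.

xxx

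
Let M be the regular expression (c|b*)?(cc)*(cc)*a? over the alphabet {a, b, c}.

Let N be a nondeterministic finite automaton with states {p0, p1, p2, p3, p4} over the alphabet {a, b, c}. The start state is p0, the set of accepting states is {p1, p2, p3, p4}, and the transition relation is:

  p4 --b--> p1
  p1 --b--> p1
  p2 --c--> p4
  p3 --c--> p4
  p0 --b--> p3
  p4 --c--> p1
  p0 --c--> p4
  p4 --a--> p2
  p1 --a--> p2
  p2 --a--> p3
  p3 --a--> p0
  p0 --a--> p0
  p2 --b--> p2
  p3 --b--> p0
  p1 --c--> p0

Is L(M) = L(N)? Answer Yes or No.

No

The empty string ε is accepted by M but rejected by N.
So L(M) ≠ L(N).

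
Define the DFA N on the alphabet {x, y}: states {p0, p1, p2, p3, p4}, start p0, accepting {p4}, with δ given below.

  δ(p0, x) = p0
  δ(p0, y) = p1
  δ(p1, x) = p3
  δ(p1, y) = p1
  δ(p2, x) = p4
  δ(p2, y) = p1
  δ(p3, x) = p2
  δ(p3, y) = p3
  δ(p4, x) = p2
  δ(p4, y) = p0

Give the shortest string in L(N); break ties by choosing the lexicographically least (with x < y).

A breadth-first search from p0 reaches an accepting state first via the path p0 → p1 → p3 → p2 → p4 on input yxxx.
No string of length < 4 is accepted (BFS exhausts all shorter strings without reaching an accepting state), and yxxx is the lexicographically least accepting string of length 4.

yxxx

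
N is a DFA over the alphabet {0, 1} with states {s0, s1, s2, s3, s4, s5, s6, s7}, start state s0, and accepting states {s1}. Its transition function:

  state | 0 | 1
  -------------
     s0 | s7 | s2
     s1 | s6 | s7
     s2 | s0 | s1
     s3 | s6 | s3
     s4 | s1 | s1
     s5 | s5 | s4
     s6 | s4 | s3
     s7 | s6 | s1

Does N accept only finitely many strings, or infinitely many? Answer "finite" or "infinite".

infinite

State s0 is reachable from the start and can reach an accepting state, and it lies on the cycle s0 → s2 → s0.
Traversing that cycle any number of times yields accepted strings of unbounded length, so the language is infinite.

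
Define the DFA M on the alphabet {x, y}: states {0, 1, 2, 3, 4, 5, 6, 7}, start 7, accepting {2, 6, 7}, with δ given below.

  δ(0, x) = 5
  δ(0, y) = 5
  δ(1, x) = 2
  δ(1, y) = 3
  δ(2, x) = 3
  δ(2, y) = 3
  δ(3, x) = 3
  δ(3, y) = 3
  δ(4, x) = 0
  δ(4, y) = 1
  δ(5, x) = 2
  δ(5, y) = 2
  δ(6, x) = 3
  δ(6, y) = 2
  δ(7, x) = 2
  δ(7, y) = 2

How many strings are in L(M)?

3

The useful subgraph on states {2, 7} is acyclic, so L(M) is finite; the longest accepting path visits 2 useful states, giving maximum string length 1.
Counting accepting paths from 7 by length: 1 of length 0, 2 of length 1. Total 3.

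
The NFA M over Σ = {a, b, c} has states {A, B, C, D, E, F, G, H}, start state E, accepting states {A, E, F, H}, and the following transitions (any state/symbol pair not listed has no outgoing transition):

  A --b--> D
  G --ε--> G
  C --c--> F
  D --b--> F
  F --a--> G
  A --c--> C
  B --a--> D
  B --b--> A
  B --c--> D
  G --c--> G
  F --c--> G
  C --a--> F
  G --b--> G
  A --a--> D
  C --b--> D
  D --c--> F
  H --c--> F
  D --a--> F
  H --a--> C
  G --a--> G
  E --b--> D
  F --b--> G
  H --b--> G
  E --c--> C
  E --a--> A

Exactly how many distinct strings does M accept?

The useful subgraph on states {A, C, D, E, F} is acyclic, so L(M) is finite; the longest accepting path visits 5 useful states, giving maximum string length 4.
Counting accepting paths from E by length: 1 of length 0, 1 of length 1, 5 of length 2, 11 of length 3, 3 of length 4. Total 21.

21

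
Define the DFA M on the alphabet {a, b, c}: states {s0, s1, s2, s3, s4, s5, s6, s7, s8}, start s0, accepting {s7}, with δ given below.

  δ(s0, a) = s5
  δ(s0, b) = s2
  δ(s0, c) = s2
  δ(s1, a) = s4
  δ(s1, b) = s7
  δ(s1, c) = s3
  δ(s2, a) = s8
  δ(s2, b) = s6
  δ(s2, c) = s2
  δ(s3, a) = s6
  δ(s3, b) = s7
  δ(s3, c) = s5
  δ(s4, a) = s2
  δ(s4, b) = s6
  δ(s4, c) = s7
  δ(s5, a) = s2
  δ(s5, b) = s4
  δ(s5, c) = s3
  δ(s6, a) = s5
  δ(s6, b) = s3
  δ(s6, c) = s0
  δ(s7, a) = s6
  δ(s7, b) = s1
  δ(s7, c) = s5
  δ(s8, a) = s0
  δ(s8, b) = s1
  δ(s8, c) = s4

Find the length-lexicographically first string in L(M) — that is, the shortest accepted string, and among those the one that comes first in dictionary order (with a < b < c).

A breadth-first search from s0 reaches an accepting state first via the path s0 → s5 → s4 → s7 on input abc.
No string of length < 3 is accepted (BFS exhausts all shorter strings without reaching an accepting state), and abc is the lexicographically least accepting string of length 3.

abc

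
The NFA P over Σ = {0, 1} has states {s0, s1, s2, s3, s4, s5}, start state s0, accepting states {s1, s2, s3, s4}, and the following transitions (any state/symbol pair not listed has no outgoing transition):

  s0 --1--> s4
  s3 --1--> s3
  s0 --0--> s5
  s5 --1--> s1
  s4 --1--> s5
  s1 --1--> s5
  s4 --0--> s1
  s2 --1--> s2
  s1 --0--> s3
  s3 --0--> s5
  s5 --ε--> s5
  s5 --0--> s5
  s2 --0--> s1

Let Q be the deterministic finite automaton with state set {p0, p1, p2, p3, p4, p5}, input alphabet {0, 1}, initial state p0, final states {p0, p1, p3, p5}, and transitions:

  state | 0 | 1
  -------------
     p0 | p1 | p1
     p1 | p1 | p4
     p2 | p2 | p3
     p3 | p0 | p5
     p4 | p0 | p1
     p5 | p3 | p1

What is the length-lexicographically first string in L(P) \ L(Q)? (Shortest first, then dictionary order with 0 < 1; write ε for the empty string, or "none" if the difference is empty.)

01

The string 01 is accepted by P but not by Q.
No shorter string lies in the difference, and 01 is the lexicographically first length-2 string in L(P) \ L(Q).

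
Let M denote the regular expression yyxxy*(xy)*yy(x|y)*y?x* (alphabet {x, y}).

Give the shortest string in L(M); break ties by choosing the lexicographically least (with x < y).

By inspection of the expression, no string of length less than 6 matches, and yyxxyy is the lexicographically first match of length 6.

yyxxyy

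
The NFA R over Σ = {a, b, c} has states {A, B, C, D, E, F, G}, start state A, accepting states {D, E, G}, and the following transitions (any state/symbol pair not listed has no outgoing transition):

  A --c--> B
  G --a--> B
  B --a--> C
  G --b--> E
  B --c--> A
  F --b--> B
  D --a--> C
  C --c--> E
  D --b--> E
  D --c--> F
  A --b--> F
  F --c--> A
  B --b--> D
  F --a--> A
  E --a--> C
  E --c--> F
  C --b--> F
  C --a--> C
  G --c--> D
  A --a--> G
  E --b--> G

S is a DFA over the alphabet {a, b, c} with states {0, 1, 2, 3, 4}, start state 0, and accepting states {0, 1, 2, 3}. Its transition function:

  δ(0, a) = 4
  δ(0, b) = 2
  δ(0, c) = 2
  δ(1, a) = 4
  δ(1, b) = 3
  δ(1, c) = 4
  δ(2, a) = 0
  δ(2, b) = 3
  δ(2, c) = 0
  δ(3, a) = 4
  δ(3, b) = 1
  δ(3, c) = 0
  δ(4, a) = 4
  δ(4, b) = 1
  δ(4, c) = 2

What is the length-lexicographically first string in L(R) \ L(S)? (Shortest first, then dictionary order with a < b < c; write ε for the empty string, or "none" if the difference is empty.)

The string a is accepted by R but not by S.
No shorter string lies in the difference, and a is the lexicographically first length-1 string in L(R) \ L(S).

a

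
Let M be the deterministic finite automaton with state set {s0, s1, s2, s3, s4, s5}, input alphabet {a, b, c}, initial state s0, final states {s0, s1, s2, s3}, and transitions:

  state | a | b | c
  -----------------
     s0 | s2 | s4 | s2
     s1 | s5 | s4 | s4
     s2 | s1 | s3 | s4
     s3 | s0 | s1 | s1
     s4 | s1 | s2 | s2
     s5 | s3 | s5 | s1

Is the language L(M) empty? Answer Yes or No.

No

The empty string ε is accepted: the run s0 ends in the accepting state s0.
Since at least one string is accepted, L(M) is not empty.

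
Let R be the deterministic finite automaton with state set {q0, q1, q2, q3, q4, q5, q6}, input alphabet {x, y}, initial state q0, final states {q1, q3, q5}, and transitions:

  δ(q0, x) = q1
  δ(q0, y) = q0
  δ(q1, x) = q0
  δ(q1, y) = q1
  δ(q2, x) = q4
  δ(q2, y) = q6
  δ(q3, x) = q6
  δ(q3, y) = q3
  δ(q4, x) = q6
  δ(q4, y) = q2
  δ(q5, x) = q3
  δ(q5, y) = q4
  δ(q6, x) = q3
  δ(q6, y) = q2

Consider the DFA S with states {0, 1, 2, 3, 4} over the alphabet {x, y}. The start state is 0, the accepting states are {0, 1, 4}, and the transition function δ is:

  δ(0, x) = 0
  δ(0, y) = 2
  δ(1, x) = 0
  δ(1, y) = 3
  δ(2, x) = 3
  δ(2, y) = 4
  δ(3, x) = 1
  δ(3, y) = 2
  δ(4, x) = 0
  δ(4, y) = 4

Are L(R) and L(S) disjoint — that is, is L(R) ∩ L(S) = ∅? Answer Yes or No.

The string x is accepted by both R and S.
Hence L(R) ∩ L(S) ≠ ∅.

No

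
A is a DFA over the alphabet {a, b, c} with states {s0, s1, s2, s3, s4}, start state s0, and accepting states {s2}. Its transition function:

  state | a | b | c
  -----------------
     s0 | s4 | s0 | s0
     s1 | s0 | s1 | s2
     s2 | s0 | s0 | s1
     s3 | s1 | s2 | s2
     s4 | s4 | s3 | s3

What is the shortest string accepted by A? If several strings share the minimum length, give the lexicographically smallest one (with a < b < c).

A breadth-first search from s0 reaches an accepting state first via the path s0 → s4 → s3 → s2 on input abb.
No string of length < 3 is accepted (BFS exhausts all shorter strings without reaching an accepting state), and abb is the lexicographically least accepting string of length 3.

abb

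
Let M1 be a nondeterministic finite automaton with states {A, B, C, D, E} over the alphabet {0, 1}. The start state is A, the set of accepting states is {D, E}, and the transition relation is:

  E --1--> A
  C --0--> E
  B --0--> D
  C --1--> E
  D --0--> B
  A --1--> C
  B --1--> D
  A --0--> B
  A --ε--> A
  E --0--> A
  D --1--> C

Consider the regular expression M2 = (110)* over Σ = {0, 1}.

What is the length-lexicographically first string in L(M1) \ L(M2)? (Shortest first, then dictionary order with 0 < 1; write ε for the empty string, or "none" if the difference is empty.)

00

The string 00 is accepted by M1 but not by M2.
No shorter string lies in the difference, and 00 is the lexicographically first length-2 string in L(M1) \ L(M2).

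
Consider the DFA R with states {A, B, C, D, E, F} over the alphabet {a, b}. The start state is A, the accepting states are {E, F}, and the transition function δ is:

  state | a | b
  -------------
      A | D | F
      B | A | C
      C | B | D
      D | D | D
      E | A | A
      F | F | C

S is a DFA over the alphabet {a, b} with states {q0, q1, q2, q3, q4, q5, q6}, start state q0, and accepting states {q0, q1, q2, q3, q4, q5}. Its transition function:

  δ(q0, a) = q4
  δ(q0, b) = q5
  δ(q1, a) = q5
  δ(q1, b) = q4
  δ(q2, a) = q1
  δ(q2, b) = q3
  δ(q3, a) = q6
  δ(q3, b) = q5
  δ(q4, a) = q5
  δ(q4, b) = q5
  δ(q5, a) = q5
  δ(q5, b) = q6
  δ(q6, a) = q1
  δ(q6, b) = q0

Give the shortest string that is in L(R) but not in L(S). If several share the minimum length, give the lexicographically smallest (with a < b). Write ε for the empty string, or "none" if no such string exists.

The string bbaab is accepted by R but not by S.
No shorter string lies in the difference, and bbaab is the lexicographically first length-5 string in L(R) \ L(S).

bbaab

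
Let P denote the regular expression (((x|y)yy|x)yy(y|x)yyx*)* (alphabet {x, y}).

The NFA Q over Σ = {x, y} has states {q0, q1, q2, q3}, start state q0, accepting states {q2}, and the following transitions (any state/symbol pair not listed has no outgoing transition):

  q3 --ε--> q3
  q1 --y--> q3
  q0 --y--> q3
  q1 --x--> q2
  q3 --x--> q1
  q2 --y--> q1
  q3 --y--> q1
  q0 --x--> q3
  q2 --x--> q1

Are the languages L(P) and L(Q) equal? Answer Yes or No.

The empty string ε is accepted by P but rejected by Q.
So L(P) ≠ L(Q).

No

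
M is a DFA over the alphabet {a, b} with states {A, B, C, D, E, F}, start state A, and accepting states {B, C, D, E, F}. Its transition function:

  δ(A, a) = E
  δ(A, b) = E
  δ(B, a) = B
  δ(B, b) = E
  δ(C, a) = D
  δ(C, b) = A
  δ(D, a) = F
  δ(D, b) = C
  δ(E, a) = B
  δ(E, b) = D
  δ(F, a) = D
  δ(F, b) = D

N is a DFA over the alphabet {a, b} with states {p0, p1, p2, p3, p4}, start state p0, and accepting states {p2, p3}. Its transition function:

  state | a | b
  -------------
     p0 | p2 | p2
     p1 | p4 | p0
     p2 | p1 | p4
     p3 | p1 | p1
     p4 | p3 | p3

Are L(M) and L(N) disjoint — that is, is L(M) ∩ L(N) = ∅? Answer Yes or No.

The string a is accepted by both M and N.
Hence L(M) ∩ L(N) ≠ ∅.

No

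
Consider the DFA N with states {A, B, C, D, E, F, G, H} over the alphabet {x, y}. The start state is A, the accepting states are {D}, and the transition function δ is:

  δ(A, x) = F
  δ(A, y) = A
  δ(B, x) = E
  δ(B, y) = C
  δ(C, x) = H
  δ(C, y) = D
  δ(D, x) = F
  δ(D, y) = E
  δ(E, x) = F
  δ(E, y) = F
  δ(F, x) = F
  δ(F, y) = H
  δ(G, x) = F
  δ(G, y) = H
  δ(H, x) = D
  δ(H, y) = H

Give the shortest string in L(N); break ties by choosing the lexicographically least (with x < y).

A breadth-first search from A reaches an accepting state first via the path A → F → H → D on input xyx.
No string of length < 3 is accepted (BFS exhausts all shorter strings without reaching an accepting state), and xyx is the lexicographically least accepting string of length 3.

xyx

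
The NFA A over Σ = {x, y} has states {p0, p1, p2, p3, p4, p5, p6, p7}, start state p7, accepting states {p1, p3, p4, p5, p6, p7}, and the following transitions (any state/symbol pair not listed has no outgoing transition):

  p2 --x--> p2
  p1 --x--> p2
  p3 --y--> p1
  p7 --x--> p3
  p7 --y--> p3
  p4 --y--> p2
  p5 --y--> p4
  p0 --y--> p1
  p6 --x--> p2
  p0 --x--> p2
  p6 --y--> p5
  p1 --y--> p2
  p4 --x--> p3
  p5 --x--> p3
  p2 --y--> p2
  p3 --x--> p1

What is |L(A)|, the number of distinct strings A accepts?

The useful subgraph on states {p1, p3, p7} is acyclic, so L(A) is finite; the longest accepting path visits 3 useful states, giving maximum string length 2.
Counting accepting paths from p7 by length: 1 of length 0, 2 of length 1, 4 of length 2. Total 7.

7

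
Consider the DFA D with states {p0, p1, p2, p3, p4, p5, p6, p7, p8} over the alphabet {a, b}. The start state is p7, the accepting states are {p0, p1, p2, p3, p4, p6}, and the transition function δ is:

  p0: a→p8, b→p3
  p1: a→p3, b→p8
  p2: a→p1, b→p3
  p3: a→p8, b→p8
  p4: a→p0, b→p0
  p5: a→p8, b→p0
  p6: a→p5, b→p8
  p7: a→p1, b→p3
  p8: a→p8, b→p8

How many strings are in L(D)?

The useful subgraph on states {p1, p3, p7} is acyclic, so L(D) is finite; the longest accepting path visits 3 useful states, giving maximum string length 2.
Counting accepting paths from p7 by length: 2 of length 1, 1 of length 2. Total 3.

3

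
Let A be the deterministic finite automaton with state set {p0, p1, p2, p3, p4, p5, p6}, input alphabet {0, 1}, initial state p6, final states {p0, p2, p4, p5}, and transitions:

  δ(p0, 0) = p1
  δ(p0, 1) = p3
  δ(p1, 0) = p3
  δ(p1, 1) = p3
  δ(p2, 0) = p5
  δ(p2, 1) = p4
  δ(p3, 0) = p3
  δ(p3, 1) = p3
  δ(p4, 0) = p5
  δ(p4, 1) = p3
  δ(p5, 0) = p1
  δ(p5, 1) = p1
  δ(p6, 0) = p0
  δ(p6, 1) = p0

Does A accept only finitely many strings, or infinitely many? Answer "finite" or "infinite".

finite

The useful states (reachable from p6 and able to reach an accepting state) are {p0, p6}.
Restricted to these states the transition graph has no cycle, so every accepting path has bounded length and L is finite.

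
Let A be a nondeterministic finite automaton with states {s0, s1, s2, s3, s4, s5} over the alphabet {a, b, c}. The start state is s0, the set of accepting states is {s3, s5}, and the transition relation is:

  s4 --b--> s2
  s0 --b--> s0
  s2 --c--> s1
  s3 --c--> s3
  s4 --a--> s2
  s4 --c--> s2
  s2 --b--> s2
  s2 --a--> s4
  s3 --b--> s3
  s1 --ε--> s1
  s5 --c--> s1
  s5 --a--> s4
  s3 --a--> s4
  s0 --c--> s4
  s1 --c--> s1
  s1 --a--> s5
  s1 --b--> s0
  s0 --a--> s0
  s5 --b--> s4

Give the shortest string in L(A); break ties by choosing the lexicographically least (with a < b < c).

A breadth-first search from s0 reaches an accepting state first via the path s0 → s4 → s2 → s1 → s5 on input caca.
No string of length < 4 is accepted (BFS exhausts all shorter strings without reaching an accepting state), and caca is the lexicographically least accepting string of length 4.

caca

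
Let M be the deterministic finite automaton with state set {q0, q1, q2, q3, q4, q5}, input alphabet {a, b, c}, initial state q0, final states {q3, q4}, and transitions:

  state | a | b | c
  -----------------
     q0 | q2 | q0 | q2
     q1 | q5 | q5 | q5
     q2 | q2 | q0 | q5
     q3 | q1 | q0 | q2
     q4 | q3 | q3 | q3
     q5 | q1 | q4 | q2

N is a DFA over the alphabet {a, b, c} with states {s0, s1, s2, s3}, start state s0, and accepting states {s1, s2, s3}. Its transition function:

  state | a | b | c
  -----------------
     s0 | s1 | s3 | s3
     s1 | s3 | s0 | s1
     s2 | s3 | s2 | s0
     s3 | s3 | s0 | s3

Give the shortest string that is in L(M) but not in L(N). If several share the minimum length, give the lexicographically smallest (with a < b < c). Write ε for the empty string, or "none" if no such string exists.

acb

The string acb is accepted by M but not by N.
No shorter string lies in the difference, and acb is the lexicographically first length-3 string in L(M) \ L(N).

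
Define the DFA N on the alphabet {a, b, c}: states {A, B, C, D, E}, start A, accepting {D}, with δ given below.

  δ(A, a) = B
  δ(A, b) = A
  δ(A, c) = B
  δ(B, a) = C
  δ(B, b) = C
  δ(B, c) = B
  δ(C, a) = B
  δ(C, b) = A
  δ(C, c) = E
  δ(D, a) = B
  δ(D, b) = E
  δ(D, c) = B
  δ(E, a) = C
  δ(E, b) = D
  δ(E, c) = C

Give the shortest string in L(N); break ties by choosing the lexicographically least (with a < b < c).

aacb

A breadth-first search from A reaches an accepting state first via the path A → B → C → E → D on input aacb.
No string of length < 4 is accepted (BFS exhausts all shorter strings without reaching an accepting state), and aacb is the lexicographically least accepting string of length 4.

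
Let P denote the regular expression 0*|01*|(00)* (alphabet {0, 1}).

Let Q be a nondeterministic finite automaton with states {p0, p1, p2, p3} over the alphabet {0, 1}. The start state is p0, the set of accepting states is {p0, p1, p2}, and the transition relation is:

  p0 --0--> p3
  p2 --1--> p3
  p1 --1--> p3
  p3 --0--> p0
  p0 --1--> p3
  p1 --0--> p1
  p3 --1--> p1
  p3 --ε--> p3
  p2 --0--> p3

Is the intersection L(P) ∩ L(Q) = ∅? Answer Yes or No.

The empty string ε is accepted by both P and Q.
Hence L(P) ∩ L(Q) ≠ ∅.

No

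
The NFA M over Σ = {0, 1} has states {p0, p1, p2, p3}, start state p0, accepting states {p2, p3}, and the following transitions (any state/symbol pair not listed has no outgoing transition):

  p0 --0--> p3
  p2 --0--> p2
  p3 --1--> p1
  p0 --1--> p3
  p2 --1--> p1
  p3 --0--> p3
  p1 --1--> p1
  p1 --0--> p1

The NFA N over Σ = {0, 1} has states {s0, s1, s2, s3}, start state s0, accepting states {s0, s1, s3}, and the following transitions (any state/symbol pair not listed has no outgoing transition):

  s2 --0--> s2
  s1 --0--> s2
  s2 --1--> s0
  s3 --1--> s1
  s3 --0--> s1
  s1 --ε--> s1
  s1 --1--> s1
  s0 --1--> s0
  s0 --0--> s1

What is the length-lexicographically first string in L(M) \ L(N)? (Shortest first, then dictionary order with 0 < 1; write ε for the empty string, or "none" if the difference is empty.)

00

The string 00 is accepted by M but not by N.
No shorter string lies in the difference, and 00 is the lexicographically first length-2 string in L(M) \ L(N).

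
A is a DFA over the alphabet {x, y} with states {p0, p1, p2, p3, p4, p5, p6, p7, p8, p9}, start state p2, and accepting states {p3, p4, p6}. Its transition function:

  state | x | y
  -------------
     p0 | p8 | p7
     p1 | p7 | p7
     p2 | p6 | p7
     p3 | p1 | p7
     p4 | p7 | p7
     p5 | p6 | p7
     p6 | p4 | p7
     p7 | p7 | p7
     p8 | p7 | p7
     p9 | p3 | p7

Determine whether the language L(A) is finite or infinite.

finite

The useful states (reachable from p2 and able to reach an accepting state) are {p2, p4, p6}.
Restricted to these states the transition graph has no cycle, so every accepting path has bounded length and L is finite.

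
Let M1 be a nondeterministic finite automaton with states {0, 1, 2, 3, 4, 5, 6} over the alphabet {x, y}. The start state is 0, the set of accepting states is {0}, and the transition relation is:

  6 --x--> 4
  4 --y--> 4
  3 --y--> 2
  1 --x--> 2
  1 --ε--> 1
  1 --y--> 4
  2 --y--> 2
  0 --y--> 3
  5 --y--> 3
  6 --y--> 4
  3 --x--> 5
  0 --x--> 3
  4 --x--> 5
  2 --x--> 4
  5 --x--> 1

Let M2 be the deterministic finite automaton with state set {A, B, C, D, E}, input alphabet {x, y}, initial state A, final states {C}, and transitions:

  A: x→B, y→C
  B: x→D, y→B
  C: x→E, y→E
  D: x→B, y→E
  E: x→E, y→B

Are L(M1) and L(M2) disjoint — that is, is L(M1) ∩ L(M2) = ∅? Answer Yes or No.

Exploring the product automaton M1 × M2 from the start pair (0, A), following both machines on each input symbol, reaches 16 state pairs: (0, A), (3, B), (3, C), (5, D), (2, B), (5, E), (2, E), (1, B), (3, E), (4, D), (1, E), (4, E), (2, D), (4, B), (5, B), (1, D).
M1 accepts in {0} and M2 accepts in {C}; no reachable pair has both components accepting, so no string drives both machines to acceptance simultaneously and L(M1) ∩ L(M2) = ∅.
So no string is accepted by both, and the intersection is empty.

Yes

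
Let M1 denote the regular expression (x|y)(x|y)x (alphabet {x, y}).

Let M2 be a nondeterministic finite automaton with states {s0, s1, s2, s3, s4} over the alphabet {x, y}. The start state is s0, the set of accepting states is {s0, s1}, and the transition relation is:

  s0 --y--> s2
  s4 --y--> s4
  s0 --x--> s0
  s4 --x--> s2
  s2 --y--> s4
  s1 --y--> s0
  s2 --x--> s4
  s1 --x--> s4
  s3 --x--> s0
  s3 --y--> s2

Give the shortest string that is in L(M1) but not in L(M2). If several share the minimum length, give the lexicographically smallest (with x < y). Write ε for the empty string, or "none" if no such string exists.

The string xyx is accepted by M1 but not by M2.
No shorter string lies in the difference, and xyx is the lexicographically first length-3 string in L(M1) \ L(M2).

xyx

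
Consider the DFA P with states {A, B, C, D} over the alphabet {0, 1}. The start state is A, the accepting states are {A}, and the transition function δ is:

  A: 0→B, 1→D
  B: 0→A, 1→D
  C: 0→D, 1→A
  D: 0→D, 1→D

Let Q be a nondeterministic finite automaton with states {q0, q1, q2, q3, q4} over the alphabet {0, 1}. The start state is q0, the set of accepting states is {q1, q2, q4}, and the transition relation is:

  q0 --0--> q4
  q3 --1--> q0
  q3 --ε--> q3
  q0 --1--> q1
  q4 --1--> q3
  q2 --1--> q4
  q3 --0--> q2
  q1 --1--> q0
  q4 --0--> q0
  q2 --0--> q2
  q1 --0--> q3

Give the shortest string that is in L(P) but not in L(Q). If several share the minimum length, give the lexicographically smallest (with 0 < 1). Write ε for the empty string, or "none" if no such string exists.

The empty string ε is accepted by P but not by Q.
Since ε is the unique shortest string, it is the required witness.

ε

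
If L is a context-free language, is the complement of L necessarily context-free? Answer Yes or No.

No

CFLs are closed under union, so if they were also closed under complement they would be closed under intersection by De Morgan (L₁ ∩ L₂ is the complement of the union of the complements). But {aⁿbⁿcᵐ} ∩ {aᵐbⁿcⁿ} = {aⁿbⁿcⁿ} is not context-free although both operands are.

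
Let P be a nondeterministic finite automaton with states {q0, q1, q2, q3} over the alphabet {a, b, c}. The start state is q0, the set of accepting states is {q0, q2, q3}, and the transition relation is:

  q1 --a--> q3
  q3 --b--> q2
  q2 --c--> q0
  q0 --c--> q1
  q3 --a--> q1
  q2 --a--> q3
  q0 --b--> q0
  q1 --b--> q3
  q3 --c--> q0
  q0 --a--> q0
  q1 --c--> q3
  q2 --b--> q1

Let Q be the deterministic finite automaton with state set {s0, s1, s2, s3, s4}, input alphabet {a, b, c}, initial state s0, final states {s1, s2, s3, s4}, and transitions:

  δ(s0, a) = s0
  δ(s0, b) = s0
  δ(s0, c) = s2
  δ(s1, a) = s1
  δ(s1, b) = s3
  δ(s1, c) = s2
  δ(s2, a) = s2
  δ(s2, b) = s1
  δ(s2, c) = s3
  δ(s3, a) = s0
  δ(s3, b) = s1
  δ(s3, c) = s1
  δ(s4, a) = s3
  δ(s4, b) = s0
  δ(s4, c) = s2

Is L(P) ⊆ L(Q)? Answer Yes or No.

No

The empty string ε is in L(P) but not in L(Q).
So L(P) ⊄ L(Q).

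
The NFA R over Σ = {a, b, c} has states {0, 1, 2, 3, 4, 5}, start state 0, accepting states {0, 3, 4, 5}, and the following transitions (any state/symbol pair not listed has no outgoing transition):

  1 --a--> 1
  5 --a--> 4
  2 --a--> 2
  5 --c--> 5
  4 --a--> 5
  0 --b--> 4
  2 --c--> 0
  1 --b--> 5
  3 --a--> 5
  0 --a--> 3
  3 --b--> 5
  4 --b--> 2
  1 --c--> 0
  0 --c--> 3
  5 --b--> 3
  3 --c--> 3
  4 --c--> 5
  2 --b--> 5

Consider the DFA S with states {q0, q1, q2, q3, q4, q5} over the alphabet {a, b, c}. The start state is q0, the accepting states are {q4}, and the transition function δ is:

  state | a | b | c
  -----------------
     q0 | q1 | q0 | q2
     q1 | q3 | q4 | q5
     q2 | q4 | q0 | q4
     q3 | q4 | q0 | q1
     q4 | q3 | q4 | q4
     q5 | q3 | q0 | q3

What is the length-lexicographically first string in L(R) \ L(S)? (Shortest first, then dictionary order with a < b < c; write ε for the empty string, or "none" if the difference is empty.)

ε

The empty string ε is accepted by R but not by S.
Since ε is the unique shortest string, it is the required witness.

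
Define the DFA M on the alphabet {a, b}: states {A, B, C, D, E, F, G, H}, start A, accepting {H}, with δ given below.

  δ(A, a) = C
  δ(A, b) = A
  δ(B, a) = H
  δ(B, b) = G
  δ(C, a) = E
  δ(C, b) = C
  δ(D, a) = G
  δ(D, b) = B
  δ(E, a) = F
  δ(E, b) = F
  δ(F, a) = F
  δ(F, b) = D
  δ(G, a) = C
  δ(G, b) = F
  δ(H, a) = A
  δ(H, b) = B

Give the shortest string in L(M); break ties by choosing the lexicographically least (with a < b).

aaabba

A breadth-first search from A reaches an accepting state first via the path A → C → E → F → D → B → H on input aaabba.
No string of length < 6 is accepted (BFS exhausts all shorter strings without reaching an accepting state), and aaabba is the lexicographically least accepting string of length 6.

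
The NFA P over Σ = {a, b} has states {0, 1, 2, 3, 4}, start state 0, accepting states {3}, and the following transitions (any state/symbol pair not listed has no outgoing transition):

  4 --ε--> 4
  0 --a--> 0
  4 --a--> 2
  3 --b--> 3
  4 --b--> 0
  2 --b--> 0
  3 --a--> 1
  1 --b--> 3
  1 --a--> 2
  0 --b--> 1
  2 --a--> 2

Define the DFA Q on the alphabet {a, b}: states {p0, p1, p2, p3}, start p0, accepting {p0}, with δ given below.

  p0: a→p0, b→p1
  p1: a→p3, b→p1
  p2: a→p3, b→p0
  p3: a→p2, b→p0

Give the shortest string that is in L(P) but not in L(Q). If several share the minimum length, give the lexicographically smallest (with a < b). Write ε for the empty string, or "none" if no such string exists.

The string bb is accepted by P but not by Q.
No shorter string lies in the difference, and bb is the lexicographically first length-2 string in L(P) \ L(Q).

bb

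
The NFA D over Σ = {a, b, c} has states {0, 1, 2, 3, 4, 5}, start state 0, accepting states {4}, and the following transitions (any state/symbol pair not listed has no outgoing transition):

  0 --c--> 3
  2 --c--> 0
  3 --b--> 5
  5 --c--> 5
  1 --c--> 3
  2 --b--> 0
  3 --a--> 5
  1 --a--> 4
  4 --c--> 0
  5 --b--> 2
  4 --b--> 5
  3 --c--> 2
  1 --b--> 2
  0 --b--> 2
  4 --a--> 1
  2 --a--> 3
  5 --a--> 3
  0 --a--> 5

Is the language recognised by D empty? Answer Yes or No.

The states reachable from the start state are {0, 2, 3, 5}.
None of the accepting states {4} is reachable, so no string is accepted and L(D) = ∅.

Yes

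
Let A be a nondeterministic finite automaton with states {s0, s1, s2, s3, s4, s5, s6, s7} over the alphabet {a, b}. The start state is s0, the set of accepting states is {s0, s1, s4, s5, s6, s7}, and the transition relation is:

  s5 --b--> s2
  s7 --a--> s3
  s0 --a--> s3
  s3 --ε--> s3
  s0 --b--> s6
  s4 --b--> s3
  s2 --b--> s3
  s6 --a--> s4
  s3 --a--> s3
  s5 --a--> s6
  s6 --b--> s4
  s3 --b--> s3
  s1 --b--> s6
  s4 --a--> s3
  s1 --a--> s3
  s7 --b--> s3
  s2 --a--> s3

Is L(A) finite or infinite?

finite

The useful states (reachable from s0 and able to reach an accepting state) are {s0, s4, s6}.
Restricted to these states the transition graph has no cycle, so every accepting path has bounded length and L is finite.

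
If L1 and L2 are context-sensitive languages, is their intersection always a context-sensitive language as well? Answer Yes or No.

An LBA keeps a copy of the input on a second track, runs the LBA for L₁, and if that accepts restores the input and runs the LBA for L₂; linear space suffices, so L₁ ∩ L₂ is context-sensitive.
So the context-sensitive languages are closed under intersection.

Yes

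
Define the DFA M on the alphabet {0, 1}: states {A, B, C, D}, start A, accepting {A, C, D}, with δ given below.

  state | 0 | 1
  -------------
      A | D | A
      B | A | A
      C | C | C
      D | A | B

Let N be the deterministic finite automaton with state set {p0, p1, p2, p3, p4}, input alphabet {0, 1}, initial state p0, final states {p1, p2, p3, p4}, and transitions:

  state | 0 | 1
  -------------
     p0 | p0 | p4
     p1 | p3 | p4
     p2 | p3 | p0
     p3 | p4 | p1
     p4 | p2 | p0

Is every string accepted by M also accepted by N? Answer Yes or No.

The empty string ε is in L(M) but not in L(N).
So L(M) ⊄ L(N).

No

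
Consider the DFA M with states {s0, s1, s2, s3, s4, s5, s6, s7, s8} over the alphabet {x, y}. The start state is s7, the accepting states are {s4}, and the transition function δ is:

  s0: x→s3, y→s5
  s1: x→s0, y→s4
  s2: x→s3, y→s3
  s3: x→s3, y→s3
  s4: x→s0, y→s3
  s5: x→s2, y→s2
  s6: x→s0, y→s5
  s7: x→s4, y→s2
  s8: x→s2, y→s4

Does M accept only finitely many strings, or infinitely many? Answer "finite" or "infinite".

The useful states (reachable from s7 and able to reach an accepting state) are {s4, s7}.
Restricted to these states the transition graph has no cycle, so every accepting path has bounded length and L is finite.

finite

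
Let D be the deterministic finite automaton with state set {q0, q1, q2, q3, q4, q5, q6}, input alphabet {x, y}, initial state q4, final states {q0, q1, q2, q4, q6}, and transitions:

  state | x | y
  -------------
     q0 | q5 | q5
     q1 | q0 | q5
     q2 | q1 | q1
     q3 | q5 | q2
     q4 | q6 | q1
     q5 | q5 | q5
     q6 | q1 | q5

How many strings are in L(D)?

6

The useful subgraph on states {q0, q1, q4, q6} is acyclic, so L(D) is finite; the longest accepting path visits 4 useful states, giving maximum string length 3.
Counting accepting paths from q4 by length: 1 of length 0, 2 of length 1, 2 of length 2, 1 of length 3. Total 6.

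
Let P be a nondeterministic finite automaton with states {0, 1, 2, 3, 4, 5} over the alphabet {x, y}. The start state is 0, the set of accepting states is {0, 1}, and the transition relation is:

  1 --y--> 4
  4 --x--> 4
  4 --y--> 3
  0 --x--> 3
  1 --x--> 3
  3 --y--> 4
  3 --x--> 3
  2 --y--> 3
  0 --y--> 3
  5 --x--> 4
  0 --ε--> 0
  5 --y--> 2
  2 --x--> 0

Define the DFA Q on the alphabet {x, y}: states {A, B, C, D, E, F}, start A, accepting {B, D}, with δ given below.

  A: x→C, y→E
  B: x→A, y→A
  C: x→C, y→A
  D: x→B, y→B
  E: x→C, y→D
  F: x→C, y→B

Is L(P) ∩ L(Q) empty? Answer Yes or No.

Exploring the product automaton P × Q from the start pair (0, A), following both machines on each input symbol, reaches 11 state pairs: (0, A), (3, C), (3, E), (4, A), (4, D), (4, C), (4, B), (3, B), (3, A), (4, E), (3, D).
P accepts in {0, 1} and Q accepts in {B, D}; no reachable pair has both components accepting, so no string drives both machines to acceptance simultaneously and L(P) ∩ L(Q) = ∅.
So no string is accepted by both, and the intersection is empty.

Yes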